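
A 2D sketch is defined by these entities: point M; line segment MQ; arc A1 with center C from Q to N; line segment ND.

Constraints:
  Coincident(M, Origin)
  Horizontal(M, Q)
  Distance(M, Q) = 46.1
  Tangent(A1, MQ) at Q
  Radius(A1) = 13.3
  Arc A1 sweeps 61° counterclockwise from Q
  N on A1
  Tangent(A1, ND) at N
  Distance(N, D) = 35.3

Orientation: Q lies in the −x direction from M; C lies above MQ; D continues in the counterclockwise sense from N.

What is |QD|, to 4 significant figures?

47.43

On A1, Q sits at bearing -90° from C; a 61° counterclockwise sweep puts N at bearing -29°, so N = C + 13.3·(cos -29°, sin -29°) = (-34.47, 6.852). A1 meets ND tangentially, so CN is at right angles to ND, so ND runs along (−sin -29°, cos -29°); with |ND| = 35.3, D = (-17.35, 37.73). Then |QD| = |D − Q| = 47.43.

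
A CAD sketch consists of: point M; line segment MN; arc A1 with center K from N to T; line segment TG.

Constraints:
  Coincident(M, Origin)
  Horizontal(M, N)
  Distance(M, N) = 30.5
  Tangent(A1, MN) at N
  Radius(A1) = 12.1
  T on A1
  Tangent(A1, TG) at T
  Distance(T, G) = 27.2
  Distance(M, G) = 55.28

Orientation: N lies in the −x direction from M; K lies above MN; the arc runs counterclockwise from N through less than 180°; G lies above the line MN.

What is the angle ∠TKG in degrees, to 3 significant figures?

66.0°

Checks: ∠(KN, NM) = 90.00° ✓; |KT| = 12.10 ✓; ∠(KT, TG) = 90.00° ✓; |TG| = 27.20 ✓; |MG| = 55.28 ✓.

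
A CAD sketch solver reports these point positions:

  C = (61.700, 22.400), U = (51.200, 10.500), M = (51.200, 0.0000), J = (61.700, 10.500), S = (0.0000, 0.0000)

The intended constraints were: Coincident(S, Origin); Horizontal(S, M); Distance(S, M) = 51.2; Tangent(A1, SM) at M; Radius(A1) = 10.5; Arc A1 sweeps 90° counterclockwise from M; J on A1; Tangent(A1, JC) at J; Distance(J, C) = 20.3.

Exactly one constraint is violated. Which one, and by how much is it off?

Distance(J, C) = 20.3 — off by 8.40.

S = (0.00, 0.00) ✓; S.y = 0.00, M.y = 0.00 ✓; |SM| = 51.20 ✓; ∠(UM, MS) = 90.00° ✓; |UM| = 10.50 ✓; bearing(U→J) − bearing(U→M) = 90.00° ✓; |UJ| = 10.50 ✓; ∠(UJ, JC) = 90.00° ✓; |JC| = 11.90 ✗.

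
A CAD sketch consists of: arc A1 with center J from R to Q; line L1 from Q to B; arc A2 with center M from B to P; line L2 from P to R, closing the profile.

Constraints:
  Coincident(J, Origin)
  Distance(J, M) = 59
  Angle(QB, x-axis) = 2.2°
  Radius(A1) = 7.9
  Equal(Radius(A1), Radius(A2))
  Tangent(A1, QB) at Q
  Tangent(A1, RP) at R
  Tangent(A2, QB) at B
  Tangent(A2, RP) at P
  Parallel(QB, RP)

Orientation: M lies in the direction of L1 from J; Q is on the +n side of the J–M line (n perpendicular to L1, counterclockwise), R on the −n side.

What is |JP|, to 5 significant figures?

59.527

The slot axis is L1's direction at 2.2°, so u = (cos 2.2°, sin 2.2°) = (0.99926, 0.038388) and n = (−sin 2.2°, cos 2.2°) = (-0.038388, 0.99926). J is at the origin and M lies 59.0 along u from J, so M = 59.0·u = (58.957, 2.2649). Tangency of A1 to both parallel lines with radius 7.9 puts Q and R at J ± 7.9·n: Q = (-0.30326, 7.8942), R = (0.30326, -7.8942). Equal radii place B and P the same way about M: B = M + 7.9·n = (58.653, 10.159), P = M − 7.9·n = (59.260, -5.6293). Then |JP| = |P − J| = 59.527.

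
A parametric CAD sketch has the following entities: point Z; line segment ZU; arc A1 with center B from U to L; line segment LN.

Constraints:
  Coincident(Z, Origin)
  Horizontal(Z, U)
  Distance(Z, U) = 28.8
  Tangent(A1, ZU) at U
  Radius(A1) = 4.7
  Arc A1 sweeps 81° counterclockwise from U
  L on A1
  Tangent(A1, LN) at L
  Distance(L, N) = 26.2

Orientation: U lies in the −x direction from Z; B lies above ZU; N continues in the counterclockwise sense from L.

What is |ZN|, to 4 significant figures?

35.96

On A1, U sits at bearing -90° from B; an 81° counterclockwise sweep puts L at bearing -9°, so L = B + 4.7·(cos -9°, sin -9°) = (-24.16, 3.965). The tangent condition forces BL to be normal to LN, so LN runs along (−sin -9°, cos -9°); with |LN| = 26.2, N = (-20.06, 29.84). Then |ZN| = |N − Z| = 35.96.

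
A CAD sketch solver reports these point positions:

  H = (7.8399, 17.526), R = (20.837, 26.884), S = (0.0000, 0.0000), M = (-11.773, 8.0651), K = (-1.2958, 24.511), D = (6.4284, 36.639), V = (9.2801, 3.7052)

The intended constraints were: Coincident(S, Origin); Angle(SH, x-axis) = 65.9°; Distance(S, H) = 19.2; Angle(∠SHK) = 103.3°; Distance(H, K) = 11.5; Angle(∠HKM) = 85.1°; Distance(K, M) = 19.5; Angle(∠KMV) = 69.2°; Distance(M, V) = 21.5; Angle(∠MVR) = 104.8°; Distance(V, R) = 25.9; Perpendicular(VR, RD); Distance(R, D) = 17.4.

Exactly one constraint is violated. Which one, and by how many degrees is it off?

Perpendicular(VR, RD) — off by 7.60°.

S = (0.00, 0.00) ✓; SH at 65.90° ✓; |SH| = 19.20 ✓; ∠SHK = 103.3° ✓; |HK| = 11.50 ✓; ∠HKM = 85.10° ✓; |KM| = 19.50 ✓; ∠KMV = 69.20° ✓; |MV| = 21.50 ✓; ∠MVR = 104.8° ✓; |VR| = 25.90 ✓; ∠(VR, RD) = 82.40° ✗; |RD| = 17.40 ✓.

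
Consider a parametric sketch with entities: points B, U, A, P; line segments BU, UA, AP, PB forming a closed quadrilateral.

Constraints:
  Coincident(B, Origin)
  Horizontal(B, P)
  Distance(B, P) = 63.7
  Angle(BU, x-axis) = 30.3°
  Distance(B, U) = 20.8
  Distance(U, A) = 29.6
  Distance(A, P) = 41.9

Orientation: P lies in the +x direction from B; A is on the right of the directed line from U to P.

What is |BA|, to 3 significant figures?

31.5

Checks: BU at 30.30° ✓; |UA| = 29.60 ✓; |AP| = 41.90 ✓.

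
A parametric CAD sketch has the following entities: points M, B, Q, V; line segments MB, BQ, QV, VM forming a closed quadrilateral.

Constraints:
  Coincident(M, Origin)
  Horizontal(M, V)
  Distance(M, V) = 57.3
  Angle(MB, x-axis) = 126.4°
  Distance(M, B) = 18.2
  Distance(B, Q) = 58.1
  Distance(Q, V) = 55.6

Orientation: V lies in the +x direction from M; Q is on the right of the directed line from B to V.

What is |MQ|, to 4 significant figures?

40.24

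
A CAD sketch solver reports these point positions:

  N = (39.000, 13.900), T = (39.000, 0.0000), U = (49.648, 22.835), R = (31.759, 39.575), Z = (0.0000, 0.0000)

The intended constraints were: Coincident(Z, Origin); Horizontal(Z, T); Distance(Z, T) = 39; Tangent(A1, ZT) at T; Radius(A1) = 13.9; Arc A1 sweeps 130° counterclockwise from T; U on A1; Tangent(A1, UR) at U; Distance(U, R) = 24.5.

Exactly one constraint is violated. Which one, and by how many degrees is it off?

Tangent(A1, UR) at U — off by 6.90°.

Z = (0.00, 0.00) ✓; Z.y = 0.00, T.y = 0.00 ✓; |ZT| = 39.00 ✓; ∠(NT, TZ) = 90.00° ✓; |NT| = 13.90 ✓; bearing(N→U) − bearing(N→T) = 130.0° ✓; |NU| = 13.90 ✓; ∠(NU, UR) = 83.10° ✗; |UR| = 24.50 ✓.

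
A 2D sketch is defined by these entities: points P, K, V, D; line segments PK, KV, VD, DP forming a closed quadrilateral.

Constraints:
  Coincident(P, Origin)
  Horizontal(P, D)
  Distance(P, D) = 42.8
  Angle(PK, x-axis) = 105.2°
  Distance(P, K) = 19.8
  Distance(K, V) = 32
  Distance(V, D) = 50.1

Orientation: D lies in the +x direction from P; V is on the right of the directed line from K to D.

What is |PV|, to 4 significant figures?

14.06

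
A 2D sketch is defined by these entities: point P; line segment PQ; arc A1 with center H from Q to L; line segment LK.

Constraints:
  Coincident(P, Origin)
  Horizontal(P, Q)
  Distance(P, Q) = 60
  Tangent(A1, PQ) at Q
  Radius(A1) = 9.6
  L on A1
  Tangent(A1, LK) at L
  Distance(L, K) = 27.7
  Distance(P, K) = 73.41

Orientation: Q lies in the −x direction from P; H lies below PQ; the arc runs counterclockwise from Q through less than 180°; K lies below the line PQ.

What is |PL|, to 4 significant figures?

70.32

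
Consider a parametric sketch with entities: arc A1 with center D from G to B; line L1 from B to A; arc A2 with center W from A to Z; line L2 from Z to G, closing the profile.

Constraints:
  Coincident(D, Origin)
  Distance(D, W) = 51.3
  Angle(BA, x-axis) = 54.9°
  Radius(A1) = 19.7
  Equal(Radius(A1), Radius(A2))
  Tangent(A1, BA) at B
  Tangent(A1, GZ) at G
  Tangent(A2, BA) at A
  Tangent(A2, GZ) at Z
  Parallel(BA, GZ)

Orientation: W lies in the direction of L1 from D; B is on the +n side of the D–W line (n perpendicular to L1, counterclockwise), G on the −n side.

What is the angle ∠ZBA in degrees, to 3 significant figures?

37.5°

The slot axis is L1's direction at 54.9°, so u = (cos 54.9°, sin 54.9°) = (0.575, 0.818) and n = (−sin 54.9°, cos 54.9°) = (-0.818, 0.575). D is at the origin and W lies 51.3 along u from D, so W = 51.3·u = (29.5, 42.0). Tangency of A1 to both parallel lines with radius 19.7 puts B and G at D ± 19.7·n: B = (-16.1, 11.3), G = (16.1, -11.3). Equal radii place A and Z the same way about W: A = W + 19.7·n = (13.4, 53.3), Z = W − 19.7·n = (45.6, 30.6). Then cos ∠ZBA = BZ·BA / (|BZ||BA|), giving 37.5°.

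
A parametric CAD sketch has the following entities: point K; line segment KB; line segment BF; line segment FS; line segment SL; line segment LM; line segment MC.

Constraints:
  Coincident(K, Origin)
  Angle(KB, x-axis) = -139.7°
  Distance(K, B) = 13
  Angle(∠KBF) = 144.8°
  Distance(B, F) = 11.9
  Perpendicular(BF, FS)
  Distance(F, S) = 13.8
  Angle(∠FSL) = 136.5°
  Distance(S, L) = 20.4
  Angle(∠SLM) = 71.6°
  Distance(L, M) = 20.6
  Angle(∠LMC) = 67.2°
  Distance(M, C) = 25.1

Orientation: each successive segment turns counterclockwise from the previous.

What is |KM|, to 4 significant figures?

3.177

K is at the origin; KB runs at -139.7° with length 13.0, so B = (-9.915, -8.408). ∠KBF = 144.8° gives BF at -104.5° from the x-axis; with |BF| = 11.9, F = (-12.89, -19.93). The perpendicularity gives FS at right angles to BF, so FS runs at -14.50°; with |FS| = 13.8, S = (0.4662, -23.38). ∠FSL = 136.5° gives SL at 29.00° from the x-axis; with |SL| = 20.4, L = (18.31, -13.49). ∠SLM = 71.6° gives LM at 137.4° from the x-axis; with |LM| = 20.6, M = (3.145, 0.4493). Then |KM| = |M − K| = 3.177.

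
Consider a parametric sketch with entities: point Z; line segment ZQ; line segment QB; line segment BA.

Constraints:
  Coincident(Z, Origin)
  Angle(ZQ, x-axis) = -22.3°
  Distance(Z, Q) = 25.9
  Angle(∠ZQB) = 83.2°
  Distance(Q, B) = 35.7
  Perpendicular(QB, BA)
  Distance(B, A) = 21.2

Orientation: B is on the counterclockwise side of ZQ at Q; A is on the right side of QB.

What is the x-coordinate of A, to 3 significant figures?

53.9

∠ZQB = 83.2°, so QB runs at -22.3° + (180° − 83.2°) = 74.5° from the x-axis; with |QB| = 35.7, B = Q + 35.7·(cos 74.5°, sin 74.5°) = (33.5, 24.6). The perpendicularity gives BA at right angles to QB; with |BA| = 21.2 on the right of QB, A = B + 21.2·(0.964, -0.267) = (53.9, 18.9). So A.x = 53.9.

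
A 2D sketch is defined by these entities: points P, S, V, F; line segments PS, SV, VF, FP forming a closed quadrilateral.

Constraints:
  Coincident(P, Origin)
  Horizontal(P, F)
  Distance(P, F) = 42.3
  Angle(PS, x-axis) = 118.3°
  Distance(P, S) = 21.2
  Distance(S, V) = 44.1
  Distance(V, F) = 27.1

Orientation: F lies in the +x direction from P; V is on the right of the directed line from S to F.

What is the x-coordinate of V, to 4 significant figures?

19.27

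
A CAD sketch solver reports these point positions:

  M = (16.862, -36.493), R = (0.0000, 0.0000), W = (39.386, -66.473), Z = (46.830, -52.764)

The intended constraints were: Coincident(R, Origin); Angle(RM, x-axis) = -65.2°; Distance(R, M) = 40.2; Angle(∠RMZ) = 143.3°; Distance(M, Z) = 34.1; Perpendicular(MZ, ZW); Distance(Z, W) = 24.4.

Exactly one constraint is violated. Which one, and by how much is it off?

Distance(Z, W) = 24.4 — off by 8.80.

R = (0.00, 0.00) ✓; RM at -65.20° ✓; |RM| = 40.20 ✓; ∠RMZ = 143.3° ✓; |MZ| = 34.10 ✓; ∠(MZ, ZW) = 90.00° ✓; |ZW| = 15.60 ✗.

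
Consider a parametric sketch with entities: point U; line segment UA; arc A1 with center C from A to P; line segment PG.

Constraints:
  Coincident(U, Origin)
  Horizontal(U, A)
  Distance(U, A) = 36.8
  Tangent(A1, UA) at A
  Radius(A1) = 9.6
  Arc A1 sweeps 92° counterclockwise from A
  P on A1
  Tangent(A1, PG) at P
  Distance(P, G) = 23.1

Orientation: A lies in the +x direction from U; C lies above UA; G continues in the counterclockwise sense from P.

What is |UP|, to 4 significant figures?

47.45

U is at the origin; UA is horizontal with |UA| = 36.8 and A on the +x side, so A = (36.80, 0.000). A1 meets UA tangentially, so CA is at right angles to UA, so C = A + (0, 9.6) = (36.80, 9.600). On A1, A sits at bearing -90° from C; a 92° counterclockwise sweep puts P at bearing 2°, so P = C + 9.6·(cos 2°, sin 2°) = (46.39, 9.935). Then |UP| = |P − U| = 47.45.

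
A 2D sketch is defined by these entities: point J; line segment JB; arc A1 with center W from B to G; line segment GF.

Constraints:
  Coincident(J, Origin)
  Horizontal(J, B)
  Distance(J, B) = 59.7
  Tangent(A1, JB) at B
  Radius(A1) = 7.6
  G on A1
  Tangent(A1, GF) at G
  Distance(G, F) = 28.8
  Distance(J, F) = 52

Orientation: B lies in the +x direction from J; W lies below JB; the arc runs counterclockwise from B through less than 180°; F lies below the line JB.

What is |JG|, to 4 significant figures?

52.90

Checks: |WG| = 7.600 ✓; ∠(WG, GF) = 90.00° ✓; |GF| = 28.80 ✓; |JF| = 52.00 ✓.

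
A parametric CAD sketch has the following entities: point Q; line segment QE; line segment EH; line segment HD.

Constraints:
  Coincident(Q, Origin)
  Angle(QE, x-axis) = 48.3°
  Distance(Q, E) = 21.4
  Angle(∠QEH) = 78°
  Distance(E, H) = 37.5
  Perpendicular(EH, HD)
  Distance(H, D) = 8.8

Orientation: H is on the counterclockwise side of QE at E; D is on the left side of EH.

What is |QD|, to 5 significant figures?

35.207

Q is at the origin; QE runs at 48.3° with length 21.4, so E = 21.4·(cos 48.3°, sin 48.3°) = (14.236, 15.978). ∠QEH = 78.0°, so EH runs at 48.3° + (180° − 78.0°) = 150.30° from the x-axis; with |EH| = 37.5, H = E + 37.5·(cos 150.30°, sin 150.30°) = (-18.338, 34.558). EH is perpendicular to HD; with |HD| = 8.8 on the left of EH, D = H + 8.8·(-0.49546, -0.86863) = (-22.698, 26.914). Then |QD| = |D − Q| = 35.207.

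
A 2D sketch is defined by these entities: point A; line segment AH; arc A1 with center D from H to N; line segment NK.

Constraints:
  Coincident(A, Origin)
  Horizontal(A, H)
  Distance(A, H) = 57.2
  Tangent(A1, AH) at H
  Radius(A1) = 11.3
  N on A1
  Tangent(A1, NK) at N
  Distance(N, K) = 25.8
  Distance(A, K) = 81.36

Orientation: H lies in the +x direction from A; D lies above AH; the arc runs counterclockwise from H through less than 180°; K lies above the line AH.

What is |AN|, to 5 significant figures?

68.784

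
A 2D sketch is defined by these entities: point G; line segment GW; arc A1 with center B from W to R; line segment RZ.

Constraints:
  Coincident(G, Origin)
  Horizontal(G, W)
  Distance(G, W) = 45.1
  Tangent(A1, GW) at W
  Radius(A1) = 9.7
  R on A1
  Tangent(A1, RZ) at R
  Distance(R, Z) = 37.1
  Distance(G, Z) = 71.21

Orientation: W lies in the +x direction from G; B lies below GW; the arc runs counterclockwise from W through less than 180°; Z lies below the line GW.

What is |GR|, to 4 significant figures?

39.10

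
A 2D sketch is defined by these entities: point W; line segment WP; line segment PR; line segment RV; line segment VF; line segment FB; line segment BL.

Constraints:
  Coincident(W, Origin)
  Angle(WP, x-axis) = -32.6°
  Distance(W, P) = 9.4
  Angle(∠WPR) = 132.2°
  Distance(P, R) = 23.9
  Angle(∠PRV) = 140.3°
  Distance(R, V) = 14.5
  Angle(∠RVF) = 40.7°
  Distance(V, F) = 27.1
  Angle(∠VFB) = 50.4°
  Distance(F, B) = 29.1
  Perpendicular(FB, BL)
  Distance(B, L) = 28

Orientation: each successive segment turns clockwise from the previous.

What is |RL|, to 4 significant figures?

24.51

∠VFB = 50.4° gives FB at -29.00° from the x-axis; with |FB| = 29.1, B = (25.10, -28.64). FB is perpendicular to BL, so BL runs at -119.0°; with |BL| = 28.0, L = (11.52, -53.13). Then |RL| = |L − R| = 24.51.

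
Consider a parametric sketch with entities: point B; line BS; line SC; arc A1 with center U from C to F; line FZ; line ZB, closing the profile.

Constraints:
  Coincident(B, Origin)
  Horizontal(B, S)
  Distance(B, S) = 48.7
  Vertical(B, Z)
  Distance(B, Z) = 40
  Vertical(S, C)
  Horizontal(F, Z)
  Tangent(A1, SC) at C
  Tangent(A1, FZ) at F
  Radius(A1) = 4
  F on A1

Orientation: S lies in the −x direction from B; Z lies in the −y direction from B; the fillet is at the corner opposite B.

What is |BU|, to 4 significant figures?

57.39

BZ is vertical with |BZ| = 40.0 and Z on the −y side, so Z = (0.000, -40.00). The virtual corner opposite B is at (-48.70, -40.00). Tangency of A1 to SC means the radius UC is perpendicular to SC and tangency of A1 to FZ means the radius UF is perpendicular to FZ, with radius 4.0, so the center U sits 4.0 in from both sides at U = (-44.70, -36.00). Then |BU| = |U − B| = 57.39.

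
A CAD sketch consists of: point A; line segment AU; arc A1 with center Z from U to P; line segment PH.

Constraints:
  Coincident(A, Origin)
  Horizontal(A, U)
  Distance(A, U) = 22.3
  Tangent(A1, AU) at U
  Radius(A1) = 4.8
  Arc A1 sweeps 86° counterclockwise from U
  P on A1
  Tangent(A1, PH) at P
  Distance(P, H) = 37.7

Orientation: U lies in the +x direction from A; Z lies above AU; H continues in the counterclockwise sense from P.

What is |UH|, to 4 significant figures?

42.72

On A1, U sits at bearing -90° from Z; an 86° counterclockwise sweep puts P at bearing -4°, so P = Z + 4.8·(cos -4°, sin -4°) = (27.09, 4.465). Tangency of A1 to PH means the radius ZP is perpendicular to PH, so PH runs along (−sin -4°, cos -4°); with |PH| = 37.7, H = (29.72, 42.07). Then |UH| = |H − U| = 42.72.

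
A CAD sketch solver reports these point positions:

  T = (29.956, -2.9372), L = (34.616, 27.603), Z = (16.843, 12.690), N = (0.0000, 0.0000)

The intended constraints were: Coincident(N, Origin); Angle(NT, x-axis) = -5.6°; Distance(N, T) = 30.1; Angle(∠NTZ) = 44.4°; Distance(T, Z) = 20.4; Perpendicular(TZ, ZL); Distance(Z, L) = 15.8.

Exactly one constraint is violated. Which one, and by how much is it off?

Distance(Z, L) = 15.8 — off by 7.40.

N = (0.00, 0.00) ✓; NT at -5.600° ✓; |NT| = 30.10 ✓; ∠NTZ = 44.40° ✓; |TZ| = 20.40 ✓; ∠(TZ, ZL) = 90.00° ✓; |ZL| = 23.20 ✗.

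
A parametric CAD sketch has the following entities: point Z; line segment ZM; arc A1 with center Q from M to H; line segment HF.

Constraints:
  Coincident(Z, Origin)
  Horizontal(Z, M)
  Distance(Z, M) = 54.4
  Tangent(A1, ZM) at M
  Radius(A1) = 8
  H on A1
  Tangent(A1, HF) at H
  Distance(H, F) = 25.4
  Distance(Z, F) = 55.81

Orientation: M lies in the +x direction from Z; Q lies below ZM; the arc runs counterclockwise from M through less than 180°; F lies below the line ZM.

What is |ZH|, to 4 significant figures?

47.03

Checks: Z.y = 0.00, M.y = 0.00 ✓; |QH| = 8.000 ✓; ∠(QH, HF) = 90.00° ✓; |HF| = 25.40 ✓; |ZF| = 55.81 ✓.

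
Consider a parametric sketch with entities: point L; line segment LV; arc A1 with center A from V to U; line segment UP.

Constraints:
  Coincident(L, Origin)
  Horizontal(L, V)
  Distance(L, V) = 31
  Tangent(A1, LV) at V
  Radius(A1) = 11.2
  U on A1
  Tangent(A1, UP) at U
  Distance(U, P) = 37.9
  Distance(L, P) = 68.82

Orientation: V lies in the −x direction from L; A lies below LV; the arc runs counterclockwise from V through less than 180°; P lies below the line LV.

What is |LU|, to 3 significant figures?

42.5

L is at the origin; LV is horizontal with |LV| = 31.0 and V on the −x side, so V = (-31.0, 0.00). Since A1 is tangent to LV there, AV ⟂ LV, so A = V + (0, -11.2) = (-31.0, -11.2). Since AU ⟂ UP (tangency), |AP| = √(11.2² + 37.9²) = 39.5 regardless of where U sits on A1. So P lies on both circle(L, 68.82) and circle(A, 39.5); the below-LV intersection is P = (-52.8, -44.2). U is the foot of the tangent from P: U = (-41.7, -7.94).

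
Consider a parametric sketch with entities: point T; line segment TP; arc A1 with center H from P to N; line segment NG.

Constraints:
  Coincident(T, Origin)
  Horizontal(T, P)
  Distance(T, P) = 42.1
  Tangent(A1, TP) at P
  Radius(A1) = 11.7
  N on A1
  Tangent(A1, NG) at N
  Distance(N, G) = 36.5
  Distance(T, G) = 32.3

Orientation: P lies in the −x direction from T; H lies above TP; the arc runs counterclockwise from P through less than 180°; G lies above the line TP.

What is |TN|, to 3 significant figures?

33.6

T is at the origin; TP is horizontal with |TP| = 42.1 and P on the −x side, so P = (-42.1, 0.00). Since A1 is tangent to TP there, HP ⟂ TP, so H = P + (0, 11.7) = (-42.1, 11.7). Since HN ⟂ NG (tangency), |HG| = √(11.7² + 36.5²) = 38.3 regardless of where N sits on A1. So G lies on both circle(T, 32.3) and circle(H, 38.3); the above-TP intersection is G = (-9.00, 31.0). N is the foot of the tangent from G: N = (-33.4, 3.88).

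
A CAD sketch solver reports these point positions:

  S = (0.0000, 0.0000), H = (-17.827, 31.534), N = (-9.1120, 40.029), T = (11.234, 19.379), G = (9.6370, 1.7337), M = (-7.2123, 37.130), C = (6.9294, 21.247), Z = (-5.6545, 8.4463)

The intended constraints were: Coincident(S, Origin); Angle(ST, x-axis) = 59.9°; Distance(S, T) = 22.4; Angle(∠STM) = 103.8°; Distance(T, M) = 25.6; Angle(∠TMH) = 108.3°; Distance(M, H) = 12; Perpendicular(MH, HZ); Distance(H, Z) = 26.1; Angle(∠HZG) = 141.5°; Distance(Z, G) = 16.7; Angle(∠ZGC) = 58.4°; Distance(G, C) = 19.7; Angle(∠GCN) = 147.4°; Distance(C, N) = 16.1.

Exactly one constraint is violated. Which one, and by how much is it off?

Distance(C, N) = 16.1 — off by 8.60.

S = (0.00, 0.00) ✓; ST at 59.90° ✓; |ST| = 22.40 ✓; ∠STM = 103.8° ✓; |TM| = 25.60 ✓; ∠TMH = 108.3° ✓; |MH| = 12.00 ✓; ∠(MH, HZ) = 90.00° ✓; |HZ| = 26.10 ✓; ∠HZG = 141.5° ✓; |ZG| = 16.70 ✓; ∠ZGC = 58.40° ✓; |GC| = 19.70 ✓; ∠GCN = 147.4° ✓; |CN| = 24.70 ✗.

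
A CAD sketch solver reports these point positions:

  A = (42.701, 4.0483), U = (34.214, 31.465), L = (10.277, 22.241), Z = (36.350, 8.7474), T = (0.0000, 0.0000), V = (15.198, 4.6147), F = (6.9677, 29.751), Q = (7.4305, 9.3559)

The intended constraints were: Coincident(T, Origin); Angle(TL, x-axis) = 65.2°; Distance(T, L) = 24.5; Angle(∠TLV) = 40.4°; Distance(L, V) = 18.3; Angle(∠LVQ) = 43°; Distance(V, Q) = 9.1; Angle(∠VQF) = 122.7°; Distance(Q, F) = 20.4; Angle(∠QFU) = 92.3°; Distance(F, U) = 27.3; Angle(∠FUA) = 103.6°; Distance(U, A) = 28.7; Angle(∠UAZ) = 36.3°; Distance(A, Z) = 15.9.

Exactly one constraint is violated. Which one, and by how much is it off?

Distance(A, Z) = 15.9 — off by 8.00.

T = (0.00, 0.00) ✓; TL at 65.20° ✓; |TL| = 24.50 ✓; ∠TLV = 40.40° ✓; |LV| = 18.30 ✓; ∠LVQ = 43.00° ✓; |VQ| = 9.100 ✓; ∠VQF = 122.7° ✓; |QF| = 20.40 ✓; ∠QFU = 92.30° ✓; |FU| = 27.30 ✓; ∠FUA = 103.6° ✓; |UA| = 28.70 ✓; ∠UAZ = 36.30° ✓; |AZ| = 7.900 ✗.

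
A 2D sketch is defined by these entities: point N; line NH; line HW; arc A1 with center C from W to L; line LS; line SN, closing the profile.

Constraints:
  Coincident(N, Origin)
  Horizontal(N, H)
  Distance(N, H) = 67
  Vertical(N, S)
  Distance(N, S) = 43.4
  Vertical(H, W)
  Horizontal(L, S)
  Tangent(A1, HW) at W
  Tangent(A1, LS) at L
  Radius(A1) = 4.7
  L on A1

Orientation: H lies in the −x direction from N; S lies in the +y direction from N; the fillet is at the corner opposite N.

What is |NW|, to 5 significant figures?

77.374

N is at the origin; N and H share the same y with |NH| = 67.0 and H on the −x side, so H = (-67.000, 0.0000). N and S share the same x with |NS| = 43.4 and S on the +y side, so S = (0.0000, 43.400). The virtual corner opposite N is at (-67.000, 43.400). The tangent condition forces CW to be normal to HW and since A1 is tangent to LS there, CL ⟂ LS, with radius 4.7, so the center C sits 4.7 in from both sides at C = (-62.300, 38.700). That places the tangent points at W = (-67.000, 38.700) on HW and L = (-62.300, 43.400) on LS. Then |NW| = |W − N| = 77.374.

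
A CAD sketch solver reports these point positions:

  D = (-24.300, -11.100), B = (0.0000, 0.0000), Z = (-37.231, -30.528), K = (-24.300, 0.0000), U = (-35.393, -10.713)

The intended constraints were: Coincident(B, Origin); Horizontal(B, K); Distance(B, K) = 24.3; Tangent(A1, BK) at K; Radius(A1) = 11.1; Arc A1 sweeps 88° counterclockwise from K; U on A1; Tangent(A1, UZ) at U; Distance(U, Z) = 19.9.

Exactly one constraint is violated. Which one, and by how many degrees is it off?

Tangent(A1, UZ) at U — off by 3.30°.

B = (0.00, 0.00) ✓; B.y = 0.00, K.y = 0.00 ✓; |BK| = 24.30 ✓; ∠(DK, KB) = 90.00° ✓; |DK| = 11.10 ✓; bearing(D→U) − bearing(D→K) = 88.00° ✓; |DU| = 11.10 ✓; ∠(DU, UZ) = 93.30° ✗; |UZ| = 19.90 ✓.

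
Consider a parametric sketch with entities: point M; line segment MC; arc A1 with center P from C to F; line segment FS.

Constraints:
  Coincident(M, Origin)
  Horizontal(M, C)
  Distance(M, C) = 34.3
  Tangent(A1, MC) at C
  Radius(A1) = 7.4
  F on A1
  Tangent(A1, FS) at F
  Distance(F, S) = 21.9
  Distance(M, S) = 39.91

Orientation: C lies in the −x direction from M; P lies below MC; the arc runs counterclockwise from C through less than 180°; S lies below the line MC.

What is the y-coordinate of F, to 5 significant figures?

-11.849

M is at the origin; MC is horizontal with |MC| = 34.3 and C on the −x side, so C = (-34.300, 0.0000). Tangency of A1 to MC means the radius PC is perpendicular to MC, so P = C + (0, -7.4) = (-34.300, -7.4000). Since PF ⟂ FS (tangency), |PS| = √(7.4² + 21.9²) = 23.116 regardless of where F sits on A1. So S lies on both circle(M, 39.91) and circle(P, 23.116); the below-MC intersection is S = (-27.046, -29.349). F is the foot of the tangent from S: F = (-40.213, -11.849).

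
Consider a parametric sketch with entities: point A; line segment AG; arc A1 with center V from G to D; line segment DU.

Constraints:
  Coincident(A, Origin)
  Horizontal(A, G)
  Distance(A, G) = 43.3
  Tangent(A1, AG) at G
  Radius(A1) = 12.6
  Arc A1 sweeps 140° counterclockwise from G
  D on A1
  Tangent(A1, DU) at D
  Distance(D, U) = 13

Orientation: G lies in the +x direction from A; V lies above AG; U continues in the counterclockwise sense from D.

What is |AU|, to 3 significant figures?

51.5

A is at the origin; AG is horizontal with |AG| = 43.3 and G on the +x side, so G = (43.3, 0.00). Tangency of A1 to AG means the radius VG is perpendicular to AG, so V = G + (0, 12.6) = (43.3, 12.6). On A1, G sits at bearing -90° from V; a 140° counterclockwise sweep puts D at bearing 50°, so D = V + 12.6·(cos 50°, sin 50°) = (51.4, 22.3). Since A1 is tangent to DU there, VD ⟂ DU, so DU runs along (−sin 50°, cos 50°); with |DU| = 13.0, U = (41.4, 30.6). Then |AU| = |U − A| = 51.5.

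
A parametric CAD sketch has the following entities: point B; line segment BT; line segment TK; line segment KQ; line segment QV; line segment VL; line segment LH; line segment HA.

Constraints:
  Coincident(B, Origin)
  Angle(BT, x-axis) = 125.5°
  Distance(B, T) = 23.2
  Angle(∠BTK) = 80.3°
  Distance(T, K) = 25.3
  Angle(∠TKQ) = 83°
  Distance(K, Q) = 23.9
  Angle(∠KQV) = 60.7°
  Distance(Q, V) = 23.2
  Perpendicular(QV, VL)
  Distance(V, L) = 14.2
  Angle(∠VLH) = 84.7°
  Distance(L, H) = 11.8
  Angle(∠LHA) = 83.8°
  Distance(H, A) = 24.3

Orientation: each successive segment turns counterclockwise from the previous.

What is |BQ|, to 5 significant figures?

18.498

∠BTK = 80.3° gives TK at -134.80° from the x-axis; with |TK| = 25.3, K = (-31.300, 0.93534). ∠TKQ = 83.0° gives KQ at -37.800° from the x-axis; with |KQ| = 23.9, Q = (-12.415, -13.713). Then |BQ| = |Q − B| = 18.498.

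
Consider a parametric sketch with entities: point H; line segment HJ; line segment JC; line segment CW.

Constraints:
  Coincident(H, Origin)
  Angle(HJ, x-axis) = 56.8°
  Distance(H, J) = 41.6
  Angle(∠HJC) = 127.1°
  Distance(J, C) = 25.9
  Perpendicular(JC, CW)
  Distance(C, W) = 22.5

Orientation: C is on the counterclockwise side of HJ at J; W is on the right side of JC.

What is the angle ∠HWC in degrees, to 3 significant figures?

42.5°

H is at the origin; HJ runs at 56.8° with length 41.6, so J = 41.6·(cos 56.8°, sin 56.8°) = (22.8, 34.8). ∠HJC = 127.1°, so JC runs at 56.8° + (180° − 127.1°) = 110° from the x-axis; with |JC| = 25.9, C = J + 25.9·(cos 110°, sin 110°) = (14.0, 59.2). JC ⟂ CW; with |CW| = 22.5 on the right of JC, W = C + 22.5·(0.941, 0.337) = (35.2, 66.8). Then cos ∠HWC = WH·WC / (|WH||WC|), giving 42.5°.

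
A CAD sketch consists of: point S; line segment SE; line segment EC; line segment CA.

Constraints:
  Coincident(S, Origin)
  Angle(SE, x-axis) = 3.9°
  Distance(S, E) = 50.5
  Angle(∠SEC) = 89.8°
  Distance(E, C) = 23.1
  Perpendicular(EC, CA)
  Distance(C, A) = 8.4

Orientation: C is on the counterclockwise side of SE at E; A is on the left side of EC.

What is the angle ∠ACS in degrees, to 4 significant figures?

24.42°

∠SEC = 89.8°, so EC runs at 3.9° + (180° − 89.8°) = 94.10° from the x-axis; with |EC| = 23.1, C = E + 23.1·(cos 94.10°, sin 94.10°) = (48.73, 26.48). EC ⟂ CA; with |CA| = 8.4 on the left of EC, A = C + 8.4·(-0.9974, -0.07150) = (40.35, 25.88). Then cos ∠ACS = CA·CS / (|CA||CS|), giving 24.42°.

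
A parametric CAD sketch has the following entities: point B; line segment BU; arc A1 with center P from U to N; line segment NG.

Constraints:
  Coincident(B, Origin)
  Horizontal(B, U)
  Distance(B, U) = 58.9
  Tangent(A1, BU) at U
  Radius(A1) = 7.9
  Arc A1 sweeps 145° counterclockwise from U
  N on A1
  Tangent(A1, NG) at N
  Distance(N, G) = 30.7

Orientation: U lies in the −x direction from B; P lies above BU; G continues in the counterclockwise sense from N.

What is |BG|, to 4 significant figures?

85.71

On A1, U sits at bearing -90° from P; a 145° counterclockwise sweep puts N at bearing 55°, so N = P + 7.9·(cos 55°, sin 55°) = (-54.37, 14.37). Tangency of A1 to NG means the radius PN is perpendicular to NG, so NG runs along (−sin 55°, cos 55°); with |NG| = 30.7, G = (-79.52, 31.98). Then |BG| = |G − B| = 85.71.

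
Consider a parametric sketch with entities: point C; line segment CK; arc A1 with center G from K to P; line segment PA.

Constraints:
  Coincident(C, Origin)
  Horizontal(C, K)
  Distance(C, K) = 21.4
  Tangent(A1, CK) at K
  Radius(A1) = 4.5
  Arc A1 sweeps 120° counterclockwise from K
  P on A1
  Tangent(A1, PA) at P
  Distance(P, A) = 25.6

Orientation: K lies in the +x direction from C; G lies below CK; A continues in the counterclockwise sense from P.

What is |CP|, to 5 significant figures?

18.759

A1 meets CK tangentially, so GK is at right angles to CK, so G = K + (0, -4.5) = (21.400, -4.5000). On A1, K sits at bearing 90° from G; a 120° counterclockwise sweep puts P at bearing 210°, so P = G + 4.5·(cos 210°, sin 210°) = (17.503, -6.7500). Then |CP| = |P − C| = 18.759.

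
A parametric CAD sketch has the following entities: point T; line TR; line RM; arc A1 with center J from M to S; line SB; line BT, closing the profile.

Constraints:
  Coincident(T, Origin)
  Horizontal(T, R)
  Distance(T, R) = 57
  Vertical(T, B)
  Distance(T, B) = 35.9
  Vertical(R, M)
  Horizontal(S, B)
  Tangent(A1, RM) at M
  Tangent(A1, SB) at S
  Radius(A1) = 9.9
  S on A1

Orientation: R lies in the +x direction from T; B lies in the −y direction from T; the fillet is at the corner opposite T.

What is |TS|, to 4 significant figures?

59.22

T is at the origin; TR is horizontal with |TR| = 57.0 and R on the +x side, so R = (57.00, 0.000). TB is vertical with |TB| = 35.9 and B on the −y side, so B = (0.000, -35.90). The virtual corner opposite T is at (57.00, -35.90). Since A1 is tangent to RM there, JM ⟂ RM and the tangent condition forces JS to be normal to SB, with radius 9.9, so the center J sits 9.9 in from both sides at J = (47.10, -26.00). That places the tangent points at M = (57.00, -26.00) on RM and S = (47.10, -35.90) on SB. Then |TS| = |S − T| = 59.22.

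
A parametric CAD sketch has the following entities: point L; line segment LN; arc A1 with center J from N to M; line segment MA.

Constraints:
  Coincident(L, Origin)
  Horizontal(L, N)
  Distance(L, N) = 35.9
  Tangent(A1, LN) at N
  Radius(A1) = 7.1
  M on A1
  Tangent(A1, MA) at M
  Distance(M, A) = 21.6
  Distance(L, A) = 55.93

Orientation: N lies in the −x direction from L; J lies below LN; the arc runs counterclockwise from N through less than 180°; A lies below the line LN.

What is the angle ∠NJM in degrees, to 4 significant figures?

69.53°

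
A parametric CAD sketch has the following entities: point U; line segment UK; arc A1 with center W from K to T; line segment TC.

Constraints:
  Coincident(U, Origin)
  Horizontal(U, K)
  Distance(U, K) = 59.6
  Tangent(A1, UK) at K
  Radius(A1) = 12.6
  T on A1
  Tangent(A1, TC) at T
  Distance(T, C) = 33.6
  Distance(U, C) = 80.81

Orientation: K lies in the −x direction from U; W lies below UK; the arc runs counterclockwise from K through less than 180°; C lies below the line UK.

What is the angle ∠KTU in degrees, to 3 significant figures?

39.0°

Checks: U = (0.00, 0.00) ✓; ∠(WK, KU) = 90.00° ✓; |WT| = 12.60 ✓; ∠(WT, TC) = 90.00° ✓; |TC| = 33.60 ✓; |UC| = 80.81 ✓.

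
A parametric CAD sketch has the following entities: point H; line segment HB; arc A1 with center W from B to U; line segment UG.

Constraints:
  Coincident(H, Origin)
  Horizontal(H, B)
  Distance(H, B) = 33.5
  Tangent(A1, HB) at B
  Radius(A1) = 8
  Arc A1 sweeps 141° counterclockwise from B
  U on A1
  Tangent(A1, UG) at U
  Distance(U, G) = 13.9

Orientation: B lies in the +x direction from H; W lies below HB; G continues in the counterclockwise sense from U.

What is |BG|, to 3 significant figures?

23.7

On A1, B sits at bearing 90° from W; a 141° counterclockwise sweep puts U at bearing 231°, so U = W + 8.0·(cos 231°, sin 231°) = (28.5, -14.2). Since A1 is tangent to UG there, WU ⟂ UG, so UG runs along (−sin 231°, cos 231°); with |UG| = 13.9, G = (39.3, -23.0). Then |BG| = |G − B| = 23.7.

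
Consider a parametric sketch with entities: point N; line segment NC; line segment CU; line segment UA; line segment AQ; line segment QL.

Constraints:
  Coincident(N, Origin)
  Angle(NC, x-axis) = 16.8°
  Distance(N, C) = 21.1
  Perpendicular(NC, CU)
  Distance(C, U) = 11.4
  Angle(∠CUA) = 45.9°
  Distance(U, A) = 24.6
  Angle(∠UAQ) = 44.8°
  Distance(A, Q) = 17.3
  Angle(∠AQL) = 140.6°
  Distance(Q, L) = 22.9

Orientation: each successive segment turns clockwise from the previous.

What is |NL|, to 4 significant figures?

39.51

∠UAQ = 44.8° gives AQ at 17.50° from the x-axis; with |AQ| = 17.3, Q = (18.13, 11.67). ∠AQL = 140.6° gives QL at -21.90° from the x-axis; with |QL| = 22.9, L = (39.38, 3.129). Then |NL| = |L − N| = 39.51.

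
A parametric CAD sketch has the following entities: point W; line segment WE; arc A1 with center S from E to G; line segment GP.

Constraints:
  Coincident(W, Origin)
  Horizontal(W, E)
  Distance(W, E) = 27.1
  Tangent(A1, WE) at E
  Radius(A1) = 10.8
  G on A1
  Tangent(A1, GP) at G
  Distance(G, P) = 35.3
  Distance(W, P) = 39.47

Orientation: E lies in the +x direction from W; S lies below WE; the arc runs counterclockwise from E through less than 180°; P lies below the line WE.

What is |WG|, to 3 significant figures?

18.4

W is at the origin; W and E share the same y with |WE| = 27.1 and E on the +x side, so E = (27.1, 0.00). The tangent condition forces SE to be normal to WE, so S = E + (0, -10.8) = (27.1, -10.8). Since SG ⟂ GP (tangency), |SP| = √(10.8² + 35.3²) = 36.9 regardless of where G sits on A1. So P lies on both circle(W, 39.47) and circle(S, 36.9); the below-WE intersection is P = (3.64, -39.3). G is the foot of the tangent from P: G = (17.1, -6.68).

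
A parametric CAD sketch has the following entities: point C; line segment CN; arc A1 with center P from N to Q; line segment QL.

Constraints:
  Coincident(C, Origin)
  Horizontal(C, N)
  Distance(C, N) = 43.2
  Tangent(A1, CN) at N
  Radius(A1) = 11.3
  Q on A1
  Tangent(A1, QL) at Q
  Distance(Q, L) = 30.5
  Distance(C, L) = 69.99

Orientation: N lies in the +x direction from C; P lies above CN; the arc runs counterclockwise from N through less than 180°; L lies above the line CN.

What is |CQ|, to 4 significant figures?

55.45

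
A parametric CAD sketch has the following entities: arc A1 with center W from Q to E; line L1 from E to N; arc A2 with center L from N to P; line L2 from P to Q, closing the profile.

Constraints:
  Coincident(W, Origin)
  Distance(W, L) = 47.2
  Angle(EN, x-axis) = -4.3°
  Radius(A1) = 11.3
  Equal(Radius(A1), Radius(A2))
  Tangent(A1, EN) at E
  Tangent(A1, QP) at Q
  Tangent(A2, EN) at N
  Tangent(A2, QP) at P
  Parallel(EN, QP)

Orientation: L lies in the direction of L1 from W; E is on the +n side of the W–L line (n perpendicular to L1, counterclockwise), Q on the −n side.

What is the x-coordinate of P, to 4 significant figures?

46.22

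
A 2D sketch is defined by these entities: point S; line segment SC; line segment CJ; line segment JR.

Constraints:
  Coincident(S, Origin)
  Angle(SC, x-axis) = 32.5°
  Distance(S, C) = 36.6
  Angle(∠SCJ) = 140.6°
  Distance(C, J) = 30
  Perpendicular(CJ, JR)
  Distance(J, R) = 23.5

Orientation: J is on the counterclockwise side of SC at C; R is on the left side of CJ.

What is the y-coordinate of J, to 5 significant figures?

48.181

S is at the origin; SC runs at 32.5° with length 36.6, so C = 36.6·(cos 32.5°, sin 32.5°) = (30.868, 19.665). ∠SCJ = 140.6°, so CJ runs at 32.5° + (180° − 140.6°) = 71.900° from the x-axis; with |CJ| = 30.0, J = C + 30.0·(cos 71.900°, sin 71.900°) = (40.188, 48.181). So J.y = 48.181.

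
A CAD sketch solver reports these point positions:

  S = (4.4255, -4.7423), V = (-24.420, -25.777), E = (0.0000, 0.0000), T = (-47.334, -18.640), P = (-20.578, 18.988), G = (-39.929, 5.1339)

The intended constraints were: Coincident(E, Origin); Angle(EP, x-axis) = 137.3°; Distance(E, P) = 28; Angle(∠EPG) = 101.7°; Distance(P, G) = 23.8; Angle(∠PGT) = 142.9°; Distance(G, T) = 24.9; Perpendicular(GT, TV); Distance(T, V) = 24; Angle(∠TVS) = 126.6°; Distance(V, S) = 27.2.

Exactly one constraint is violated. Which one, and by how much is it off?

Distance(V, S) = 27.2 — off by 8.50.

E = (0.00, 0.00) ✓; EP at 137.3° ✓; |EP| = 28.00 ✓; ∠EPG = 101.7° ✓; |PG| = 23.80 ✓; ∠PGT = 142.9° ✓; |GT| = 24.90 ✓; ∠(GT, TV) = 90.00° ✓; |TV| = 24.00 ✓; ∠TVS = 126.6° ✓; |VS| = 35.70 ✗.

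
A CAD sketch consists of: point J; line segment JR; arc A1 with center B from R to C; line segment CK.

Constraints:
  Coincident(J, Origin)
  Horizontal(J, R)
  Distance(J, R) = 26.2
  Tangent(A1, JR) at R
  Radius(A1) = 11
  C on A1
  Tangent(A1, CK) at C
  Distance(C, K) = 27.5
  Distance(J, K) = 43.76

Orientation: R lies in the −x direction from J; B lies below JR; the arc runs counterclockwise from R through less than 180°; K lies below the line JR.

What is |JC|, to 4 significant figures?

39.18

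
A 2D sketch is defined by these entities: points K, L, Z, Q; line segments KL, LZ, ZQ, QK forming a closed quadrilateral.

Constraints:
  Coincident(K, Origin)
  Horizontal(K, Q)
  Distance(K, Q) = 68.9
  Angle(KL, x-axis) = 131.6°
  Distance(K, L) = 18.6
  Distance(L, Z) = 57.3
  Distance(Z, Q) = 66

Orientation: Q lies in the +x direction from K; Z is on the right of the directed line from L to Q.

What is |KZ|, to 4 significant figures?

39.51

K is at the origin; K and Q share the same y with |KQ| = 68.9 and Q in +x, so Q = (68.9, 0). KL runs at 131.6° with |KL| = 18.6, so L = (-12.35, 13.91). Z is determined by |LZ| = 57.3 and |ZQ| = 66.0 together: it lies at the intersection of circle(L, 57.3) and circle(Q, 66.0). With |LQ| = 82.43, the foot of the radical line on LQ is 34.71 from L and the perpendicular offset is √(57.3² − 34.71²) = 45.59. Taking the right-of-LQ solution: Z = (14.17, -36.89).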